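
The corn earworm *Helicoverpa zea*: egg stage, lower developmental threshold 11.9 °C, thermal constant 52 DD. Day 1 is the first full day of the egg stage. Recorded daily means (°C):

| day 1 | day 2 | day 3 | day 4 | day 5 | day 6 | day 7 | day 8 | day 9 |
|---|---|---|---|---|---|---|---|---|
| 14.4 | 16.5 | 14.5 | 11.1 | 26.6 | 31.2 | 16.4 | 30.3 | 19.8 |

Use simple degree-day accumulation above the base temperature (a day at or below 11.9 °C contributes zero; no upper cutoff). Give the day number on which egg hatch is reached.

day 8

Daily DD above 11.9 °C: 2.5, 4.6, 2.6, 0.0, 14.7, 19.3, 4.5, 18.4, 7.9.
Cumulative: 2.5, 7.1, 9.7, 9.7, 24.4, 43.7, 48.2, 66.6, 74.5.
The total first reaches 52 DD on day 8.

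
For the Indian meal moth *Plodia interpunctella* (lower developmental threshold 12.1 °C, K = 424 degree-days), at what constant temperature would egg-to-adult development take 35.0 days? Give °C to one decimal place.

Required daily accumulation = 424 / 35.0 = 12.114 DD/day.
T = T_base + 12.114 = 12.1 + 12.114 = 24.214 ≈ 24.2 °C.

24.2 °C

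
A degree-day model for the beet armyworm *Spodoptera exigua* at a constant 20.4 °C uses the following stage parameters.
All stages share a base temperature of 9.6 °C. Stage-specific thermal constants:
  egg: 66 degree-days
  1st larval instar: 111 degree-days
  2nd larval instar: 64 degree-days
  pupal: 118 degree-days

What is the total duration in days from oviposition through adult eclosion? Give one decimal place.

33.2 days

Daily accumulation at 20.4 °C = 20.4 − 9.6 = 10.8 DD/day.
Total K = 66 + 111 + 64 + 118 = 359 DD.
Total duration = 359 / 10.8 = 33.241 ≈ 33.2 days.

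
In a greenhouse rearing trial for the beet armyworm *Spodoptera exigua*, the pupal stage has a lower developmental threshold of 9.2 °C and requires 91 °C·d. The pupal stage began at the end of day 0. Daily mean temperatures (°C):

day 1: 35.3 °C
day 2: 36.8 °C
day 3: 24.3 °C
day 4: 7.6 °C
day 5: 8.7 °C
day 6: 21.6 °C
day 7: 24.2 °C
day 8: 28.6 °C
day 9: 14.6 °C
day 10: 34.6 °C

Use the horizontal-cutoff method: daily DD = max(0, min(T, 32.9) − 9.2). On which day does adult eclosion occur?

day 8

Daily DD above 9.2 °C (capped at 23.7): 23.7, 23.7, 15.1, 0.0, 0.0, 12.4, 15.0, 19.4, 5.4, 23.7.
Cumulative: 23.7, 47.4, 62.5, 62.5, 62.5, 74.9, 89.9, 109.3, 114.7, 138.4.
The total first reaches 91 DD on day 8.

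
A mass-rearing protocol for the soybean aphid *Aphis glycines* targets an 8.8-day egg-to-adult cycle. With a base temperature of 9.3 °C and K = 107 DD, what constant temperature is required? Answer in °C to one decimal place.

Required daily accumulation = 107 / 8.8 = 12.159 DD/day.
T = T_base + 12.159 = 9.3 + 12.159 = 21.459 ≈ 21.5 °C.

21.5 °C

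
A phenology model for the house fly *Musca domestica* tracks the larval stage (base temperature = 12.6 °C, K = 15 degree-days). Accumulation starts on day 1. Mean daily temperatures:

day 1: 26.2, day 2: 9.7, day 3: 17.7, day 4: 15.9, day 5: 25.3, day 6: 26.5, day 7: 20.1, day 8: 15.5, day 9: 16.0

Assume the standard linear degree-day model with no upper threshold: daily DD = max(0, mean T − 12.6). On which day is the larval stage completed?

day 3

Daily DD above 12.6 °C: 13.6, 0.0, 5.1, 3.3, 12.7, 13.9, 7.5, 2.9, 3.4.
Cumulative: 13.6, 13.6, 18.7, 22.0, 34.7, 48.6, 56.1, 59.0, 62.4.
The total first reaches 15 DD on day 3.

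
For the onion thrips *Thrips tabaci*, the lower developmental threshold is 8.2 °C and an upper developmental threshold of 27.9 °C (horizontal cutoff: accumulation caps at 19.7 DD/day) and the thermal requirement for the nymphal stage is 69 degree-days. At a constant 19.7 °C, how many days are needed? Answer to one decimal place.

6.0 days

Daily accumulation = 19.7 − 8.2 = 11.5 DD/day.
Duration = 69 / 11.5 = 6.000 ≈ 6.0 days.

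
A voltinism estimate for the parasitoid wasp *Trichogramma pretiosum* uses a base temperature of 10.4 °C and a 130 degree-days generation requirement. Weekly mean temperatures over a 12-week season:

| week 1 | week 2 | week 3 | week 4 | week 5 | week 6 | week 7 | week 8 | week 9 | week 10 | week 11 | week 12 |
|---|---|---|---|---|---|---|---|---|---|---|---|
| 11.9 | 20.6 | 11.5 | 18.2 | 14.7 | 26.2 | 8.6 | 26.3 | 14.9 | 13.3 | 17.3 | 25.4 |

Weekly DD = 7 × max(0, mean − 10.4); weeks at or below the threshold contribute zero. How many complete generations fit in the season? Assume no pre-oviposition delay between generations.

Weekly DD (7 × max(0, T̄ − 10.4)): 10.5, 71.4, 7.7, 54.6, 30.1, 110.6, 0.0, 111.3, 31.5, 20.3, 48.3, 105.0.
Season total = 601.3 DD.
Complete generations = ⌊601.3 / 130⌋ = 4.

4 generations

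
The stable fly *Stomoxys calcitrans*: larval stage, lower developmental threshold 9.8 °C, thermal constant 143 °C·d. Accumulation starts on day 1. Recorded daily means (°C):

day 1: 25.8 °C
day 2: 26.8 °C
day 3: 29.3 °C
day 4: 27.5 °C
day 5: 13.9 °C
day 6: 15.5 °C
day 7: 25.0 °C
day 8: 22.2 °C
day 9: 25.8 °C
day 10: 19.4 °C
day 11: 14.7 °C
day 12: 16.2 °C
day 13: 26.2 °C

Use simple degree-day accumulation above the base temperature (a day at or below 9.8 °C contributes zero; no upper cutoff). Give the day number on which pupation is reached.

day 12

Daily DD above 9.8 °C: 16.0, 17.0, 19.5, 17.7, 4.1, 5.7, 15.2, 12.4, 16.0, 9.6, 4.9, 6.4, 16.4.
Cumulative: 16.0, 33.0, 52.5, 70.2, 74.3, 80.0, 95.2, 107.6, 123.6, 133.2, 138.1, 144.5, 160.9.
The total first reaches 143 DD on day 12.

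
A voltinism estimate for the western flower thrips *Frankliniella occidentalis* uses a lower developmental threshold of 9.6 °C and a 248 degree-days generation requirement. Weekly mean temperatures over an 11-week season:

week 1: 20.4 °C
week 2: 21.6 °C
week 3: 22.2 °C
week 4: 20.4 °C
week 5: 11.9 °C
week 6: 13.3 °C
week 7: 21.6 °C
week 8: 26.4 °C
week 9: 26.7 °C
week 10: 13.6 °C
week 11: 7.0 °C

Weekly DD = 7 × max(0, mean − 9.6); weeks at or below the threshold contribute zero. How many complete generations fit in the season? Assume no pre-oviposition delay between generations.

2 generations

Weekly DD (7 × max(0, T̄ − 9.6)): 75.6, 84.0, 88.2, 75.6, 16.1, 25.9, 84.0, 117.6, 119.7, 28.0, 0.0.
Season total = 714.7 DD.
Complete generations = ⌊714.7 / 248⌋ = 2.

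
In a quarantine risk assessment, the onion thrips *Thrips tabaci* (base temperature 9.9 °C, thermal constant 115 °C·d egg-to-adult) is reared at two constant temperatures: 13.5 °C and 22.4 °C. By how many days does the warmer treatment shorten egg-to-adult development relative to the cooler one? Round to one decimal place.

At 13.5 °C: 115 / (13.5 − 9.9) = 115 / 3.6 = 31.944 d.
At 22.4 °C: 115 / (22.4 − 9.9) = 115 / 12.5 = 9.200 d.
Difference = |31.944 − 9.200| = 22.744 ≈ 22.7 days.

22.7 days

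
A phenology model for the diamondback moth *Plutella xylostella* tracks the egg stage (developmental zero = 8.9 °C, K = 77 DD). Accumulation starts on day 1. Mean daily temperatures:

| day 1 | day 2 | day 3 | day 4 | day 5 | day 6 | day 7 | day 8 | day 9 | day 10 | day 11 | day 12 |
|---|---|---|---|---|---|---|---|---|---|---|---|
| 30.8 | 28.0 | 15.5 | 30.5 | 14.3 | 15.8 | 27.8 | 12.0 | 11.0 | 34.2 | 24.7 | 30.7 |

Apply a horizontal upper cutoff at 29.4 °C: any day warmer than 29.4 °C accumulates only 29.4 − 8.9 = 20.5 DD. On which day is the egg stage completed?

Daily DD above 8.9 °C (capped at 20.5): 20.5, 19.1, 6.6, 20.5, 5.4, 6.9, 18.9, 3.1, 2.1, 20.5, 15.8, 20.5.
Cumulative: 20.5, 39.6, 46.2, 66.7, 72.1, 79.0, 97.9, 101.0, 103.1, 123.6, 139.4, 159.9.
The total first reaches 77 DD on day 6.

day 6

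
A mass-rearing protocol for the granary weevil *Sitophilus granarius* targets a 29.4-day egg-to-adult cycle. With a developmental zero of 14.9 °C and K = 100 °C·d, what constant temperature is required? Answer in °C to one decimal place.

18.3 °C

Required daily accumulation = 100 / 29.4 = 3.401 DD/day.
T = T_base + 3.401 = 14.9 + 3.401 = 18.301 ≈ 18.3 °C.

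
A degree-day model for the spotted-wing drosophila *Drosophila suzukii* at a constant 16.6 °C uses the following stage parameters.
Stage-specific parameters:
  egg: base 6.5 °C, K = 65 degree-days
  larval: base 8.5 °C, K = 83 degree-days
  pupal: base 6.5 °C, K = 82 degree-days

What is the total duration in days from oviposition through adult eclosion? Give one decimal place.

egg: 65 / (16.6 − 6.5) = 65 / 10.1 = 6.436 d.
larval: 83 / (16.6 − 8.5) = 83 / 8.1 = 10.247 d.
pupal: 82 / (16.6 − 6.5) = 82 / 10.1 = 8.119 d.
Sum = 24.801 ≈ 24.8 days.

24.8 days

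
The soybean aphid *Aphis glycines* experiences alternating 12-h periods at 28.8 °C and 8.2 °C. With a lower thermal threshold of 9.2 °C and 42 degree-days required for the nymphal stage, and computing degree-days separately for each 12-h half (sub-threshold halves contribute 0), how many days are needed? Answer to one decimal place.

Day half: max(0, 28.8 − 9.2) × 0.5 = 19.6 × 0.5 = 9.80 DD.
Night half: max(0, 8.2 − 9.2) × 0.5 = 0.0 × 0.5 = 0.00 DD.
Per 24 h: 9.80 DD/day.
Duration = 42 / 9.80 = 4.286 ≈ 4.3 days.

4.3 days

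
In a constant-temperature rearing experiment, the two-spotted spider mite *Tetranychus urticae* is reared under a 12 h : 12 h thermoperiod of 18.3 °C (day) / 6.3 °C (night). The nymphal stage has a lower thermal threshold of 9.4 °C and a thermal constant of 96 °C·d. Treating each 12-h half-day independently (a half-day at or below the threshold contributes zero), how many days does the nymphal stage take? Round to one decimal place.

Day half: max(0, 18.3 − 9.4) × 0.5 = 8.9 × 0.5 = 4.45 DD.
Night half: max(0, 6.3 − 9.4) × 0.5 = 0.0 × 0.5 = 0.00 DD.
Per 24 h: 4.45 DD/day.
Duration = 96 / 4.45 = 21.573 ≈ 21.6 days.

21.6 days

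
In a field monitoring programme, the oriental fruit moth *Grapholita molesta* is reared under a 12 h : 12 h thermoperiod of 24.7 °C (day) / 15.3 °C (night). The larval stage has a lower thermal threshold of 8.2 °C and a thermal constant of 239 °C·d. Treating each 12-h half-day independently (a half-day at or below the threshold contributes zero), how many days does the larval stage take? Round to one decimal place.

20.3 days

Day half: max(0, 24.7 − 8.2) × 0.5 = 16.5 × 0.5 = 8.25 DD.
Night half: max(0, 15.3 − 8.2) × 0.5 = 7.1 × 0.5 = 3.55 DD.
Per 24 h: 11.80 DD/day.
Duration = 239 / 11.80 = 20.254 ≈ 20.3 days.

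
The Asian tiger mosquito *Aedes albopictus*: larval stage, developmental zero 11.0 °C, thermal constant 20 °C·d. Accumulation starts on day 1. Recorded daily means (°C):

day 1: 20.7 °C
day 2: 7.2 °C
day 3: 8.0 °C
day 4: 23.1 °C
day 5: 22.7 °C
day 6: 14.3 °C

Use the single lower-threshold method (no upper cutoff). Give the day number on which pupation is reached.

Daily DD above 11.0 °C: 9.7, 0.0, 0.0, 12.1, 11.7, 3.3.
Cumulative: 9.7, 9.7, 9.7, 21.8, 33.5, 36.8.
The total first reaches 20 DD on day 4.

day 4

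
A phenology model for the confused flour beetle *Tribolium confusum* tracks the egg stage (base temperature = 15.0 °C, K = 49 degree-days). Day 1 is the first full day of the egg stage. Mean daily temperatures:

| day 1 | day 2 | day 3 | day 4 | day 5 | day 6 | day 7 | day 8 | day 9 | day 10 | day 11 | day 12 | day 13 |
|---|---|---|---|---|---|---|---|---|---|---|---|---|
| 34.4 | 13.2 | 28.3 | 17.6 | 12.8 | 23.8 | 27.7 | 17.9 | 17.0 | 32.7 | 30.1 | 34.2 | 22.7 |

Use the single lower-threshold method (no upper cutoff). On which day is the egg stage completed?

Daily DD above 15.0 °C: 19.4, 0.0, 13.3, 2.6, 0.0, 8.8, 12.7, 2.9, 2.0, 17.7, 15.1, 19.2, 7.7.
Cumulative: 19.4, 19.4, 32.7, 35.3, 35.3, 44.1, 56.8, 59.7, 61.7, 79.4, 94.5, 113.7, 121.4.
The total first reaches 49 DD on day 7.

day 7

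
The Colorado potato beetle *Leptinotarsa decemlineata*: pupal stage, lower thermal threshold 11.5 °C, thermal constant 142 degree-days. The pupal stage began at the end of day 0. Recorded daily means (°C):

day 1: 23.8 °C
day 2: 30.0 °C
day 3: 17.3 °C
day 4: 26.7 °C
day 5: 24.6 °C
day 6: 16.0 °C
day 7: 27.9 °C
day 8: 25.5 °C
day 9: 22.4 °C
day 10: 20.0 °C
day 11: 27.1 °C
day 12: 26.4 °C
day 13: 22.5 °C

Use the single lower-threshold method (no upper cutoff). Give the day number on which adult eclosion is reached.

day 12

Daily DD above 11.5 °C: 12.3, 18.5, 5.8, 15.2, 13.1, 4.5, 16.4, 14.0, 10.9, 8.5, 15.6, 14.9, 11.0.
Cumulative: 12.3, 30.8, 36.6, 51.8, 64.9, 69.4, 85.8, 99.8, 110.7, 119.2, 134.8, 149.7, 160.7.
The total first reaches 142 DD on day 12.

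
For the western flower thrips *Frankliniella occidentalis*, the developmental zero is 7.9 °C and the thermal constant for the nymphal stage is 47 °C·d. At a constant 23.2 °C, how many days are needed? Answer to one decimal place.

Daily accumulation = 23.2 − 7.9 = 15.3 DD/day.
Duration = 47 / 15.3 = 3.072 ≈ 3.1 days.

3.1 days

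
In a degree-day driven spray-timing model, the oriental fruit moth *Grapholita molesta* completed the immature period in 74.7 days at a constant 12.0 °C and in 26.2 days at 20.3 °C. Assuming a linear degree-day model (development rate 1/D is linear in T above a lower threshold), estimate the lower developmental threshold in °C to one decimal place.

7.5 °C

Linear rate model ⇒ the product D·(T − T_b) is constant across temperatures.
74.7·(12.0 − T_b) = 26.2·(20.3 − T_b)
T_b = (74.7·12.0 − 26.2·20.3) / (74.7 − 26.2) = 364.54 / 48.5 = 7.516 °C ≈ 7.5 °C.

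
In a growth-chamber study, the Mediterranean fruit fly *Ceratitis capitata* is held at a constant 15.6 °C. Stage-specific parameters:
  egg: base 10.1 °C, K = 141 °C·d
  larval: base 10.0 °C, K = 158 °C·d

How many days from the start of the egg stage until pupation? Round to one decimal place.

egg: 141 / (15.6 − 10.1) = 141 / 5.5 = 25.636 d.
larval: 158 / (15.6 − 10.0) = 158 / 5.6 = 28.214 d.
Sum = 53.851 ≈ 53.9 days.

53.9 days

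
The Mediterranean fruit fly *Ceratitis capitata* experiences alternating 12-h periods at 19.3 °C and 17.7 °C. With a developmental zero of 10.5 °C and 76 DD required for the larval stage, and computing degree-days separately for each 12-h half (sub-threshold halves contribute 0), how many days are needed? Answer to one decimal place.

Day half: max(0, 19.3 − 10.5) × 0.5 = 8.8 × 0.5 = 4.40 DD.
Night half: max(0, 17.7 − 10.5) × 0.5 = 7.2 × 0.5 = 3.60 DD.
Per 24 h: 8.00 DD/day.
Duration = 76 / 8.00 = 9.500 ≈ 9.5 days.

9.5 days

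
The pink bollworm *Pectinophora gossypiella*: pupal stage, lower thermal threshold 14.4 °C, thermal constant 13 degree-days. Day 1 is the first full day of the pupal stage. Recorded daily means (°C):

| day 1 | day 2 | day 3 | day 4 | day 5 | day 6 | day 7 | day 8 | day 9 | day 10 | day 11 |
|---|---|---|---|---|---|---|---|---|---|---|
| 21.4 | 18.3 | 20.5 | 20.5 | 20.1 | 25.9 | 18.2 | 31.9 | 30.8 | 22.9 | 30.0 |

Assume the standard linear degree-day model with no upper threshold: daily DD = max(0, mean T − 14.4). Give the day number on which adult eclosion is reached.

day 3

Daily DD above 14.4 °C: 7.0, 3.9, 6.1, 6.1, 5.7, 11.5, 3.8, 17.5, 16.4, 8.5, 15.6.
Cumulative: 7.0, 10.9, 17.0, 23.1, 28.8, 40.3, 44.1, 61.6, 78.0, 86.5, 102.1.
The total first reaches 13 DD on day 3.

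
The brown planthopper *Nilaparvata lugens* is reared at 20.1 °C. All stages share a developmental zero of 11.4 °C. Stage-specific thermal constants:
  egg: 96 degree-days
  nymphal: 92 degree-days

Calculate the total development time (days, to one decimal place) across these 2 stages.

21.6 days

Daily accumulation at 20.1 °C = 20.1 − 11.4 = 8.7 DD/day.
Total K = 96 + 92 = 188 DD.
Total duration = 188 / 8.7 = 21.609 ≈ 21.6 days.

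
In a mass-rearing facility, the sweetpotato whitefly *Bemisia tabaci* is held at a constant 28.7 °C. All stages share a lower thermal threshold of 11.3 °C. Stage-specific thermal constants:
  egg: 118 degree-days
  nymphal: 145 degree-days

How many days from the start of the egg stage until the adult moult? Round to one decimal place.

Daily accumulation at 28.7 °C = 28.7 − 11.3 = 17.4 DD/day.
Total K = 118 + 145 = 263 DD.
Total duration = 263 / 17.4 = 15.115 ≈ 15.1 days.

15.1 days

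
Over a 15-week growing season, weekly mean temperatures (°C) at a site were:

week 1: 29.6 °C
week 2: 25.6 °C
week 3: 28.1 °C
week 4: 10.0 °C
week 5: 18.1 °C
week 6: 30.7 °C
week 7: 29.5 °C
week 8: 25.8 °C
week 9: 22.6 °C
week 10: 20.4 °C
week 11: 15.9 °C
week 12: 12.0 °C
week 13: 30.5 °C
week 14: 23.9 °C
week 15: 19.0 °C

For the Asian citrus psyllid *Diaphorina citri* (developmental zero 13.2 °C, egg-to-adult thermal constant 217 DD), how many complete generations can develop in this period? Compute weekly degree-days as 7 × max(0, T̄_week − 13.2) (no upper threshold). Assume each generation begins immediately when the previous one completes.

Weekly DD (7 × max(0, T̄ − 13.2)): 114.8, 86.8, 104.3, 0.0, 34.3, 122.5, 114.1, 88.2, 65.8, 50.4, 18.9, 0.0, 121.1, 74.9, 40.6.
Season total = 1036.7 DD.
Complete generations = ⌊1036.7 / 217⌋ = 4.

4 generations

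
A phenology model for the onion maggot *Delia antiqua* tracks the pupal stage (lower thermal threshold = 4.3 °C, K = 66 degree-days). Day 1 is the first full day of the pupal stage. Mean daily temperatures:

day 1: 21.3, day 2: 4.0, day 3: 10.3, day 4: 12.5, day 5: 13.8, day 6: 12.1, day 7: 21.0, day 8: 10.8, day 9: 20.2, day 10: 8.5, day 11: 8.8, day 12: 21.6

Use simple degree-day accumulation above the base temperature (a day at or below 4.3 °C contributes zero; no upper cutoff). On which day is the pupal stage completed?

day 8

Daily DD above 4.3 °C: 17.0, 0.0, 6.0, 8.2, 9.5, 7.8, 16.7, 6.5, 15.9, 4.2, 4.5, 17.3.
Cumulative: 17.0, 17.0, 23.0, 31.2, 40.7, 48.5, 65.2, 71.7, 87.6, 91.8, 96.3, 113.6.
The total first reaches 66 DD on day 8.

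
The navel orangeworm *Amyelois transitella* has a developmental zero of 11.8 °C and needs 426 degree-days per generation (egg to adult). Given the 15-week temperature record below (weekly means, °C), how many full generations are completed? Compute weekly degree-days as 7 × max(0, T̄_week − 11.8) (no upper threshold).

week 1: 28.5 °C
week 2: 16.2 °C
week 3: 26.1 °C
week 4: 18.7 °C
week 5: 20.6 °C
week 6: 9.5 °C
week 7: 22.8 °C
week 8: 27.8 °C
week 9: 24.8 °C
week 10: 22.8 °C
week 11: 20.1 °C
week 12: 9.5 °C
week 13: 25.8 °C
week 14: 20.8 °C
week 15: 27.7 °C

Weekly DD (7 × max(0, T̄ − 11.8)): 116.9, 30.8, 100.1, 48.3, 61.6, 0.0, 77.0, 112.0, 91.0, 77.0, 58.1, 0.0, 98.0, 63.0, 111.3.
Season total = 1045.1 DD.
Complete generations = ⌊1045.1 / 426⌋ = 2.

2 generations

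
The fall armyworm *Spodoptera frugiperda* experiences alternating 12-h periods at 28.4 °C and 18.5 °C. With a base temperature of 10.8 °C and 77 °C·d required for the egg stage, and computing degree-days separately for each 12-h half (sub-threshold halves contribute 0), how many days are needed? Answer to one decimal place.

Day half: max(0, 28.4 − 10.8) × 0.5 = 17.6 × 0.5 = 8.80 DD.
Night half: max(0, 18.5 − 10.8) × 0.5 = 7.7 × 0.5 = 3.85 DD.
Per 24 h: 12.65 DD/day.
Duration = 77 / 12.65 = 6.087 ≈ 6.1 days.

6.1 days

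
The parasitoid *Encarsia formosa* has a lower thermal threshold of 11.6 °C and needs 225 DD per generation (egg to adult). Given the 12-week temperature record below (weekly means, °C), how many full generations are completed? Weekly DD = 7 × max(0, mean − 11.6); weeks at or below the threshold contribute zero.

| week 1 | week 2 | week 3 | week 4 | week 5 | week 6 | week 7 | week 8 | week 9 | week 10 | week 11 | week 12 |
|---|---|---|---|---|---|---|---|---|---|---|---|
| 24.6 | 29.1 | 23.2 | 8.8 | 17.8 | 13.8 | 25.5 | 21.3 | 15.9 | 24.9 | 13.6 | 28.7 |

Weekly DD (7 × max(0, T̄ − 11.6)): 91.0, 122.5, 81.2, 0.0, 43.4, 15.4, 97.3, 67.9, 30.1, 93.1, 14.0, 119.7.
Season total = 775.6 DD.
Complete generations = ⌊775.6 / 225⌋ = 3.

3 generations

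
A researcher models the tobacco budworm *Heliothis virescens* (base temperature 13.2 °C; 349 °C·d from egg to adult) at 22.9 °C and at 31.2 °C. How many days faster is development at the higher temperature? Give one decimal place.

16.6 days

At 22.9 °C: 349 / (22.9 − 13.2) = 349 / 9.7 = 35.979 d.
At 31.2 °C: 349 / (31.2 − 13.2) = 349 / 18.0 = 19.389 d.
Difference = |35.979 − 19.389| = 16.590 ≈ 16.6 days.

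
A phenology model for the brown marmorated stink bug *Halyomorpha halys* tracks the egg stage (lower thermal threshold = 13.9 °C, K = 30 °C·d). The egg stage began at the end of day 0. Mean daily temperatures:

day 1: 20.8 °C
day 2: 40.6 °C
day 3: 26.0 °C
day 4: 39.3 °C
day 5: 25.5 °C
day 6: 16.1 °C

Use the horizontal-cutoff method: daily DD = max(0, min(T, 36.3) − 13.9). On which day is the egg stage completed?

day 3

Daily DD above 13.9 °C (capped at 22.4): 6.9, 22.4, 12.1, 22.4, 11.6, 2.2.
Cumulative: 6.9, 29.3, 41.4, 63.8, 75.4, 77.6.
The total first reaches 30 DD on day 3.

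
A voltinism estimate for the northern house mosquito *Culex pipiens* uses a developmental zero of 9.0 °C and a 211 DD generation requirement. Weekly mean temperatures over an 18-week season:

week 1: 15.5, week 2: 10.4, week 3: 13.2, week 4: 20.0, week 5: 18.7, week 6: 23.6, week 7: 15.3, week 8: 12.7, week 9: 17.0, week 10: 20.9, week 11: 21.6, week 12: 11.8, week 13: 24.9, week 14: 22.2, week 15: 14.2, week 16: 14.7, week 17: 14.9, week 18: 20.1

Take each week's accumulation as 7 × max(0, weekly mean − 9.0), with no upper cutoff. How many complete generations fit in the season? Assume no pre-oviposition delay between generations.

4 generations

Weekly DD (7 × max(0, T̄ − 9.0)): 45.5, 9.8, 29.4, 77.0, 67.9, 102.2, 44.1, 25.9, 56.0, 83.3, 88.2, 19.6, 111.3, 92.4, 36.4, 39.9, 41.3, 77.7.
Season total = 1047.9 DD.
Complete generations = ⌊1047.9 / 211⌋ = 4.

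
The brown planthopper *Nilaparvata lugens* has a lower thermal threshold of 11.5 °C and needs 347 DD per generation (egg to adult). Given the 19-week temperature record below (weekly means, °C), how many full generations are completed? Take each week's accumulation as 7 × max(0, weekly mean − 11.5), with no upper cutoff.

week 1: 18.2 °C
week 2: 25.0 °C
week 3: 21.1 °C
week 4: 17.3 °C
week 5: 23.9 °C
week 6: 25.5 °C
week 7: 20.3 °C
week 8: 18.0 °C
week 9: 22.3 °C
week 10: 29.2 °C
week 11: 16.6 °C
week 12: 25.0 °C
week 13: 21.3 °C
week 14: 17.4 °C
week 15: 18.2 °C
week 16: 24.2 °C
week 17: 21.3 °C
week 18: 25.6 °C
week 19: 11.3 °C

Weekly DD (7 × max(0, T̄ − 11.5)): 46.9, 94.5, 67.2, 40.6, 86.8, 98.0, 61.6, 45.5, 75.6, 123.9, 35.7, 94.5, 68.6, 41.3, 46.9, 88.9, 68.6, 98.7, 0.0.
Season total = 1283.8 DD.
Complete generations = ⌊1283.8 / 347⌋ = 3.

3 generations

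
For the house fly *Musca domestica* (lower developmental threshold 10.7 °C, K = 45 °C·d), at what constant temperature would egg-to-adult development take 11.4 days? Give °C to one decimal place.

Required daily accumulation = 45 / 11.4 = 3.947 DD/day.
T = T_base + 3.947 = 10.7 + 3.947 = 14.647 ≈ 14.6 °C.

14.6 °C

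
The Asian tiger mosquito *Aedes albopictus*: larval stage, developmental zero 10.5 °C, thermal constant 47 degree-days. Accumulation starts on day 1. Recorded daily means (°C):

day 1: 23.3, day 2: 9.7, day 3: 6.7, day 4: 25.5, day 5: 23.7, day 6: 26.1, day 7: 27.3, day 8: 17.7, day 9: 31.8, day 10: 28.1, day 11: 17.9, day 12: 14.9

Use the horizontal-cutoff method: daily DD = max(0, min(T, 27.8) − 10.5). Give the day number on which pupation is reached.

day 6

Daily DD above 10.5 °C (capped at 17.3): 12.8, 0.0, 0.0, 15.0, 13.2, 15.6, 16.8, 7.2, 17.3, 17.3, 7.4, 4.4.
Cumulative: 12.8, 12.8, 12.8, 27.8, 41.0, 56.6, 73.4, 80.6, 97.9, 115.2, 122.6, 127.0.
The total first reaches 47 DD on day 6.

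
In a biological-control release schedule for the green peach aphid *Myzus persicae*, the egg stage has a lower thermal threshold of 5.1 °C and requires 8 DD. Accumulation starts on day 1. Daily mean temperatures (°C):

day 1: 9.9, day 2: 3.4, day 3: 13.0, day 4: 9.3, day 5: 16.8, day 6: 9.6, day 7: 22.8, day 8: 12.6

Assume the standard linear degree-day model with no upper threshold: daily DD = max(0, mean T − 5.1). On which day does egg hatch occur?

Daily DD above 5.1 °C: 4.8, 0.0, 7.9, 4.2, 11.7, 4.5, 17.7, 7.5.
Cumulative: 4.8, 4.8, 12.7, 16.9, 28.6, 33.1, 50.8, 58.3.
The total first reaches 8 DD on day 3.

day 3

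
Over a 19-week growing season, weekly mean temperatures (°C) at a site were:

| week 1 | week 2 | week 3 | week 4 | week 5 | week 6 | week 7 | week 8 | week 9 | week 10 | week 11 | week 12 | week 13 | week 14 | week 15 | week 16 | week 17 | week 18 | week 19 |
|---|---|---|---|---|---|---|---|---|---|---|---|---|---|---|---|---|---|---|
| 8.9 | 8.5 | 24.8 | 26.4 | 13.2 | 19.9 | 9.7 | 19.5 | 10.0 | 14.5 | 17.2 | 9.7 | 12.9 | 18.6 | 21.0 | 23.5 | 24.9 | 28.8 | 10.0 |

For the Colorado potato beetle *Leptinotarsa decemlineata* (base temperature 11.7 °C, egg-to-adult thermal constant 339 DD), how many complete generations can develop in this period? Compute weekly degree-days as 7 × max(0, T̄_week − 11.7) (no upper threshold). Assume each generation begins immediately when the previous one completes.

Weekly DD (7 × max(0, T̄ − 11.7)): 0.0, 0.0, 91.7, 102.9, 10.5, 57.4, 0.0, 54.6, 0.0, 19.6, 38.5, 0.0, 8.4, 48.3, 65.1, 82.6, 92.4, 119.7, 0.0.
Season total = 791.7 DD.
Complete generations = ⌊791.7 / 339⌋ = 2.

2 generations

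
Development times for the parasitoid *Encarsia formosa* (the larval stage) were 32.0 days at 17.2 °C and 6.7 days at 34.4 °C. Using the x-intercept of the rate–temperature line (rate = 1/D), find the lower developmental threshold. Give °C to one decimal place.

12.6 °C

Linear rate model ⇒ the product D·(T − T_b) is constant across temperatures.
32.0·(17.2 − T_b) = 6.7·(34.4 − T_b)
T_b = (32.0·17.2 − 6.7·34.4) / (32.0 − 6.7) = 319.92 / 25.3 = 12.645 °C ≈ 12.6 °C.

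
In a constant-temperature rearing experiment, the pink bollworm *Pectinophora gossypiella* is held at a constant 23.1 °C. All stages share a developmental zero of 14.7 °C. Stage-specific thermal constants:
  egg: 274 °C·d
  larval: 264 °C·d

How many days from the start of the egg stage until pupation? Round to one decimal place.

64.0 days

Daily accumulation at 23.1 °C = 23.1 − 14.7 = 8.4 DD/day.
Total K = 274 + 264 = 538 DD.
Total duration = 538 / 8.4 = 64.048 ≈ 64.0 days.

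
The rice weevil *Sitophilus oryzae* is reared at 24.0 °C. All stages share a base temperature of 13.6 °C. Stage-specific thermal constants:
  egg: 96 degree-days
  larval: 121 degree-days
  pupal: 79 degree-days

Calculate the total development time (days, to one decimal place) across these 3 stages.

Daily accumulation at 24.0 °C = 24.0 − 13.6 = 10.4 DD/day.
Total K = 96 + 121 + 79 = 296 DD.
Total duration = 296 / 10.4 = 28.462 ≈ 28.5 days.

28.5 days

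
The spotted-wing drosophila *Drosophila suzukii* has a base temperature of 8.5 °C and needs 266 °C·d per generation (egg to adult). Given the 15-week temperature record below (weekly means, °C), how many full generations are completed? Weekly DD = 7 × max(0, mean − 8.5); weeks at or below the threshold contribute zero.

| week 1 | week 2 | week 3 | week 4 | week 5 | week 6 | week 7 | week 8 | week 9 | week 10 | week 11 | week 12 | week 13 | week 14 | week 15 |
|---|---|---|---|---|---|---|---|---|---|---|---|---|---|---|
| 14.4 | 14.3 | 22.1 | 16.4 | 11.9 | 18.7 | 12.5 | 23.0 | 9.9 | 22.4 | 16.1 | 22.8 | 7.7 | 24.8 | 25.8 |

Weekly DD (7 × max(0, T̄ − 8.5)): 41.3, 40.6, 95.2, 55.3, 23.8, 71.4, 28.0, 101.5, 9.8, 97.3, 53.2, 100.1, 0.0, 114.1, 121.1.
Season total = 952.7 DD.
Complete generations = ⌊952.7 / 266⌋ = 3.

3 generations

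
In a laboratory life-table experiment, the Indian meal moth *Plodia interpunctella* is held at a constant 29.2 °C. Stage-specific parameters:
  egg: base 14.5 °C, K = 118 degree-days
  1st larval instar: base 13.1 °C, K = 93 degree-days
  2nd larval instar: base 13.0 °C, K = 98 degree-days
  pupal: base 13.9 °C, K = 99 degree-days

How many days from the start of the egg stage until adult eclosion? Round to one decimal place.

26.3 days

egg: 118 / (29.2 − 14.5) = 118 / 14.7 = 8.027 d.
1st larval instar: 93 / (29.2 − 13.1) = 93 / 16.1 = 5.776 d.
2nd larval instar: 98 / (29.2 − 13.0) = 98 / 16.2 = 6.049 d.
pupal: 99 / (29.2 − 13.9) = 99 / 15.3 = 6.471 d.
Sum = 26.324 ≈ 26.3 days.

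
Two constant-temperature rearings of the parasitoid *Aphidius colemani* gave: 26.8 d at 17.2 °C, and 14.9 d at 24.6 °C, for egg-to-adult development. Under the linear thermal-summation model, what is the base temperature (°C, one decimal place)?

Equal thermal constants: D₁(T₁ − T_b) = D₂(T₂ − T_b).
26.8·(17.2 − T_b) = 14.9·(24.6 − T_b)
T_b = (26.8·17.2 − 14.9·24.6) / (26.8 − 14.9) = 94.42 / 11.9 = 7.934 °C ≈ 7.9 °C.

7.9 °C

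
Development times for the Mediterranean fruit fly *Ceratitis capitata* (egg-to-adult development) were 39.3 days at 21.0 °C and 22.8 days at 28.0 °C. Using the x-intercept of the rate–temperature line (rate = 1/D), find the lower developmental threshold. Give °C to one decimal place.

Under the model K = D·(T − T_b), so D₁·(T₁ − T_b) = D₂·(T₂ − T_b).
39.3·(21.0 − T_b) = 22.8·(28.0 − T_b)
T_b = (39.3·21.0 − 22.8·28.0) / (39.3 − 22.8) = 186.90 / 16.5 = 11.327 °C ≈ 11.3 °C.

11.3 °C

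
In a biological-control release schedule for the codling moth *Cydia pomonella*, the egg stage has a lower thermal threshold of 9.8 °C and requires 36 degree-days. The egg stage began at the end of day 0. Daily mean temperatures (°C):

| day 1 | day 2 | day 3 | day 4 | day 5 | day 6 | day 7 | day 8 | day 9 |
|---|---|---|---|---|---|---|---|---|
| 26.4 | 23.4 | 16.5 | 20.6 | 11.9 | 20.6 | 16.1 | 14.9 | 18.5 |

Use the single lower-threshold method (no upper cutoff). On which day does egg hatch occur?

Daily DD above 9.8 °C: 16.6, 13.6, 6.7, 10.8, 2.1, 10.8, 6.3, 5.1, 8.7.
Cumulative: 16.6, 30.2, 36.9, 47.7, 49.8, 60.6, 66.9, 72.0, 80.7.
The total first reaches 36 DD on day 3.

day 3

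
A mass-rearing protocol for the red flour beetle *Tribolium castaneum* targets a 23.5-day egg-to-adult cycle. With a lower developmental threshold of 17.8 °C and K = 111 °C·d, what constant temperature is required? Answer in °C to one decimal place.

22.5 °C

Required daily accumulation = 111 / 23.5 = 4.723 DD/day.
T = T_base + 4.723 = 17.8 + 4.723 = 22.523 ≈ 22.5 °C.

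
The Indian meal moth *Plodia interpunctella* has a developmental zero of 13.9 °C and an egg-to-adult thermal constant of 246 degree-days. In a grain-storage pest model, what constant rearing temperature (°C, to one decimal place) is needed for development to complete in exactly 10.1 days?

Required daily accumulation = 246 / 10.1 = 24.356 DD/day.
T = T_base + 24.356 = 13.9 + 24.356 = 38.256 ≈ 38.3 °C.

38.3 °C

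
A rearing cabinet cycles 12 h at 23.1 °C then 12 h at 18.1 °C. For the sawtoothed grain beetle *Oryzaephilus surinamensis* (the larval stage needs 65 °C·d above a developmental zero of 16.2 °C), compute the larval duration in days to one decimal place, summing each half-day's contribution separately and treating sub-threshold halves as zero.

Day half: max(0, 23.1 − 16.2) × 0.5 = 6.9 × 0.5 = 3.45 DD.
Night half: max(0, 18.1 − 16.2) × 0.5 = 1.9 × 0.5 = 0.95 DD.
Per 24 h: 4.40 DD/day.
Duration = 65 / 4.40 = 14.773 ≈ 14.8 days.

14.8 days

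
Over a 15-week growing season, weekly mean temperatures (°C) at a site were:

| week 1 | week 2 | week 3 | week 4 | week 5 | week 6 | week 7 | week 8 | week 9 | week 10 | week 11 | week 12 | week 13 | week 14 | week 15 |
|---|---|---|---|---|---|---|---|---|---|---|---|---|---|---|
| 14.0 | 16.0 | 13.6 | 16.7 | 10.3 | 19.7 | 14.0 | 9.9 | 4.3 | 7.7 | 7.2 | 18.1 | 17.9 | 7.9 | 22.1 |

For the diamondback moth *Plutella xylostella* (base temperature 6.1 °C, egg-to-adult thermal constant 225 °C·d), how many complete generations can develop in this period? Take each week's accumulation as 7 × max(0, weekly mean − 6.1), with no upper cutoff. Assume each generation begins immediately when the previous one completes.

Weekly DD (7 × max(0, T̄ − 6.1)): 55.3, 69.3, 52.5, 74.2, 29.4, 95.2, 55.3, 26.6, 0.0, 11.2, 7.7, 84.0, 82.6, 12.6, 112.0.
Season total = 767.9 DD.
Complete generations = ⌊767.9 / 225⌋ = 3.

3 generations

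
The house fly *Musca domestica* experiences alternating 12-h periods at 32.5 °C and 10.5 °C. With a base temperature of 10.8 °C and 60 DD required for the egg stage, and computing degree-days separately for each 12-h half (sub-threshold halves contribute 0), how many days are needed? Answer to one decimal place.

Day half: max(0, 32.5 − 10.8) × 0.5 = 21.7 × 0.5 = 10.85 DD.
Night half: max(0, 10.5 − 10.8) × 0.5 = 0.0 × 0.5 = 0.00 DD.
Per 24 h: 10.85 DD/day.
Duration = 60 / 10.85 = 5.530 ≈ 5.5 days.

5.5 days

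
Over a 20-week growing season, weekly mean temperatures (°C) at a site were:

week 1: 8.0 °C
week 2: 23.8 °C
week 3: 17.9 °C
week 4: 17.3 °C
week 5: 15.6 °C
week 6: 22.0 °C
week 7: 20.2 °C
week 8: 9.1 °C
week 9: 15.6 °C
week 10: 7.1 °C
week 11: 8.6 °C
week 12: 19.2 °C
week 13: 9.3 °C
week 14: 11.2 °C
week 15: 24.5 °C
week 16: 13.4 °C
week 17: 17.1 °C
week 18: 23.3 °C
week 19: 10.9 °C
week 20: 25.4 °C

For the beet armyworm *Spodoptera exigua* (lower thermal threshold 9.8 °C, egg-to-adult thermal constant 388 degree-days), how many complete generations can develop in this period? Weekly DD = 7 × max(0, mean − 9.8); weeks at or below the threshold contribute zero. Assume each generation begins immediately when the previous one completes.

Weekly DD (7 × max(0, T̄ − 9.8)): 0.0, 98.0, 56.7, 52.5, 40.6, 85.4, 72.8, 0.0, 40.6, 0.0, 0.0, 65.8, 0.0, 9.8, 102.9, 25.2, 51.1, 94.5, 7.7, 109.2.
Season total = 912.8 DD.
Complete generations = ⌊912.8 / 388⌋ = 2.

2 generations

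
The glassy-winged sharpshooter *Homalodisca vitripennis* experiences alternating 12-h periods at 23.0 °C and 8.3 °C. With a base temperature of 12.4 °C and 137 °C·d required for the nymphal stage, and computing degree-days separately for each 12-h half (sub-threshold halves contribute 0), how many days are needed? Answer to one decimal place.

25.8 days

Day half: max(0, 23.0 − 12.4) × 0.5 = 10.6 × 0.5 = 5.30 DD.
Night half: max(0, 8.3 − 12.4) × 0.5 = 0.0 × 0.5 = 0.00 DD.
Per 24 h: 5.30 DD/day.
Duration = 137 / 5.30 = 25.849 ≈ 25.8 days.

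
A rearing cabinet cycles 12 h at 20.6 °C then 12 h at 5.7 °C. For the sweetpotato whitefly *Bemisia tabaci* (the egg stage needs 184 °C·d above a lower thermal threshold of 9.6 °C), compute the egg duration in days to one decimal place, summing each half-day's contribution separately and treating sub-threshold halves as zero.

33.5 days

Day half: max(0, 20.6 − 9.6) × 0.5 = 11.0 × 0.5 = 5.50 DD.
Night half: max(0, 5.7 − 9.6) × 0.5 = 0.0 × 0.5 = 0.00 DD.
Per 24 h: 5.50 DD/day.
Duration = 184 / 5.50 = 33.455 ≈ 33.5 days.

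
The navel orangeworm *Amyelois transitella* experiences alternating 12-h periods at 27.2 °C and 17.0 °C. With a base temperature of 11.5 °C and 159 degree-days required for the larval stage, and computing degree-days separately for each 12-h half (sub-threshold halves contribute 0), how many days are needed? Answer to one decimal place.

Day half: max(0, 27.2 − 11.5) × 0.5 = 15.7 × 0.5 = 7.85 DD.
Night half: max(0, 17.0 − 11.5) × 0.5 = 5.5 × 0.5 = 2.75 DD.
Per 24 h: 10.60 DD/day.
Duration = 159 / 10.60 = 15.000 ≈ 15.0 days.

15.0 days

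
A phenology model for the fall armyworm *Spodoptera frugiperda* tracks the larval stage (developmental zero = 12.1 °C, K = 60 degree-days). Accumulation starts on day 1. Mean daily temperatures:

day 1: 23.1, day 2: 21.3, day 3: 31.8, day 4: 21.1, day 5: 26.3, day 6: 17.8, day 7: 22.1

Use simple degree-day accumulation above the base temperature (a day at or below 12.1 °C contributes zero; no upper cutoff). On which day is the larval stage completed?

Daily DD above 12.1 °C: 11.0, 9.2, 19.7, 9.0, 14.2, 5.7, 10.0.
Cumulative: 11.0, 20.2, 39.9, 48.9, 63.1, 68.8, 78.8.
The total first reaches 60 DD on day 5.

day 5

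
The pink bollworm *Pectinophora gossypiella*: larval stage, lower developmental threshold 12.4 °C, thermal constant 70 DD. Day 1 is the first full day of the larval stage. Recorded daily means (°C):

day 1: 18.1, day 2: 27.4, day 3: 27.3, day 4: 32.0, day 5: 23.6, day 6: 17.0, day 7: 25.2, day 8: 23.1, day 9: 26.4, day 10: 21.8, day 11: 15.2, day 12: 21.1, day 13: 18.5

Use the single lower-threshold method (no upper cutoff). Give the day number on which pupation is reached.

Daily DD above 12.4 °C: 5.7, 15.0, 14.9, 19.6, 11.2, 4.6, 12.8, 10.7, 14.0, 9.4, 2.8, 8.7, 6.1.
Cumulative: 5.7, 20.7, 35.6, 55.2, 66.4, 71.0, 83.8, 94.5, 108.5, 117.9, 120.7, 129.4, 135.5.
The total first reaches 70 DD on day 6.

day 6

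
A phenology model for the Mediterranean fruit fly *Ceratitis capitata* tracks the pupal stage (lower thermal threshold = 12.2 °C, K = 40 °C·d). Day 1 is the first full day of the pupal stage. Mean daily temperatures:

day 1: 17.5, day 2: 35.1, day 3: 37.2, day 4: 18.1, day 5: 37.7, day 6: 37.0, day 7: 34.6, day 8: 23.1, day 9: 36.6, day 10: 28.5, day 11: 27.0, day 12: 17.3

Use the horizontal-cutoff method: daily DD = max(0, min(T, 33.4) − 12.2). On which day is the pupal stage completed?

Daily DD above 12.2 °C (capped at 21.2): 5.3, 21.2, 21.2, 5.9, 21.2, 21.2, 21.2, 10.9, 21.2, 16.3, 14.8, 5.1.
Cumulative: 5.3, 26.5, 47.7, 53.6, 74.8, 96.0, 117.2, 128.1, 149.3, 165.6, 180.4, 185.5.
The total first reaches 40 DD on day 3.

day 3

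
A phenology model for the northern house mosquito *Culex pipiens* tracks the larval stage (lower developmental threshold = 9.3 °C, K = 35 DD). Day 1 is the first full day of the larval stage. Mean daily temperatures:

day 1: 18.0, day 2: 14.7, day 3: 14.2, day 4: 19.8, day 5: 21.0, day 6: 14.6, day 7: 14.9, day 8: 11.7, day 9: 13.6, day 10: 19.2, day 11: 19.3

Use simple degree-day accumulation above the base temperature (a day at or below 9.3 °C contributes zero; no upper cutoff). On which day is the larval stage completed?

Daily DD above 9.3 °C: 8.7, 5.4, 4.9, 10.5, 11.7, 5.3, 5.6, 2.4, 4.3, 9.9, 10.0.
Cumulative: 8.7, 14.1, 19.0, 29.5, 41.2, 46.5, 52.1, 54.5, 58.8, 68.7, 78.7.
The total first reaches 35 DD on day 5.

day 5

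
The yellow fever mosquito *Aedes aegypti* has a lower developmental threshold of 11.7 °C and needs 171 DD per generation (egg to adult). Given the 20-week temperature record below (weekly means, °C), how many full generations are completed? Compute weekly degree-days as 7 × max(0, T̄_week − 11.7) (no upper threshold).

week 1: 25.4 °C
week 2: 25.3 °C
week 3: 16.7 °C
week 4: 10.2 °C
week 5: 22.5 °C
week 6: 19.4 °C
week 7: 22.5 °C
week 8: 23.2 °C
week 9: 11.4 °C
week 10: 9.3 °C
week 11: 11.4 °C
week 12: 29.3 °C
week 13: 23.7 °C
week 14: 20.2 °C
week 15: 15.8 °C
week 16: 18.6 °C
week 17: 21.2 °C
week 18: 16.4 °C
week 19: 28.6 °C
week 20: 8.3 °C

Weekly DD (7 × max(0, T̄ − 11.7)): 95.9, 95.2, 35.0, 0.0, 75.6, 53.9, 75.6, 80.5, 0.0, 0.0, 0.0, 123.2, 84.0, 59.5, 28.7, 48.3, 66.5, 32.9, 118.3, 0.0.
Season total = 1073.1 DD.
Complete generations = ⌊1073.1 / 171⌋ = 6.

6 generations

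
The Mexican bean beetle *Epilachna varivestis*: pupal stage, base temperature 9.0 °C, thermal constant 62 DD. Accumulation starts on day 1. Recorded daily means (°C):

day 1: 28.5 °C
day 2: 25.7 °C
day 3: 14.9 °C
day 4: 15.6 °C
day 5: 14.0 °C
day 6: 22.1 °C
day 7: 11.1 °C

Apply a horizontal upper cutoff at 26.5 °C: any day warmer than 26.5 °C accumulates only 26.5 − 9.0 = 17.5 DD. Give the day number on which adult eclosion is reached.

day 6

Daily DD above 9.0 °C (capped at 17.5): 17.5, 16.7, 5.9, 6.6, 5.0, 13.1, 2.1.
Cumulative: 17.5, 34.2, 40.1, 46.7, 51.7, 64.8, 66.9.
The total first reaches 62 DD on day 6.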